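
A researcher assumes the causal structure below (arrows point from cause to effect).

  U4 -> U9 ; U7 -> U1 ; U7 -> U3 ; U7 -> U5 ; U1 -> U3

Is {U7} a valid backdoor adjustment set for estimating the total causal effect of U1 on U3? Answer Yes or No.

Yes

Backdoor paths from U1 to U3 (paths whose first edge points into U1):
  P1: U1 <- U7 -> U3
Condition 1 (no descendant of U1 in the set): holds — descendants of U1 are {U3}; none are in {U7}.
Condition 2 (every backdoor path blocked by {U7}):
  P1: blocked at fork node U7 ∈ conditioning set.
{U7} satisfies the backdoor criterion.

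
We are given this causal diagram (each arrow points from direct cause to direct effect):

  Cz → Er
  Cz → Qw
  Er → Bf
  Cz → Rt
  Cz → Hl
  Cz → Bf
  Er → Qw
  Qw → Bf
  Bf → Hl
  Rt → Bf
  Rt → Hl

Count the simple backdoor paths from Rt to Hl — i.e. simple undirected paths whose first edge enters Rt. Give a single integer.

6

A backdoor path from Rt to Hl is any simple undirected path whose first edge points into Rt (i.e. leaves Rt via a parent).
Parents of Rt: {Cz}.
Enumerating:
  P1: Rt <- Cz -> Er -> Qw -> Bf -> Hl
  P2: Rt <- Cz -> Er -> Bf -> Hl
  P3: Rt <- Cz -> Qw <- Er -> Bf -> Hl
  P4: Rt <- Cz -> Qw -> Bf -> Hl
  P5: Rt <- Cz -> Bf -> Hl
  P6: Rt <- Cz -> Hl
That exhausts the simple backdoor paths. Count: 6.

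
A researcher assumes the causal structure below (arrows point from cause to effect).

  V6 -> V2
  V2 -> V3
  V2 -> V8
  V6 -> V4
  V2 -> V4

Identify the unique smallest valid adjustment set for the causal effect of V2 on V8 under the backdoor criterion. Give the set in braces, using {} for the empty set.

{}

Variables eligible for adjustment (non-descendants of V2, excluding V2 and V8): {V6}.
Backdoor paths from V2 to V8:
  (none)
With no backdoor paths the empty set already satisfies the criterion, and it is trivially minimal.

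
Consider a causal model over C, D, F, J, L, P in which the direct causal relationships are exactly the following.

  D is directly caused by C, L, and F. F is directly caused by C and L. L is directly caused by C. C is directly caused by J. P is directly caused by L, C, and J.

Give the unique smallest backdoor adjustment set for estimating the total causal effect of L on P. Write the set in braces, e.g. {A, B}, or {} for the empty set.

Variables eligible for adjustment (non-descendants of L, excluding L and P): {C, J}.
Backdoor paths from L to P:
  P1: L <- C <- J -> P
  P2: L <- C -> P
The empty set is not sufficient: P1 (L <- C <- J -> P) has no collider blocking it and no conditioned non-collider, so it is open.
Try {C}:
  P1: blocked at chain node C ∈ conditioning set.
  P2: blocked at fork node C ∈ conditioning set.
{C} contains no descendant of L and blocks every backdoor path.
No other singleton works — e.g. {J} leaves P2 open — so {C} is the unique smallest valid adjustment set.

{C}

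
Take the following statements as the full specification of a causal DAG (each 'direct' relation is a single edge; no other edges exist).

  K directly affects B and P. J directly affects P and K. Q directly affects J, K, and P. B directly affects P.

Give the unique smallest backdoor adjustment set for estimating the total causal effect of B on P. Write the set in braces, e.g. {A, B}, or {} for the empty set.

{K}

Variables eligible for adjustment (non-descendants of B, excluding B and P): {J, K, Q}.
Backdoor paths from B to P:
  P1: B <- K <- Q -> J -> P
  P2: B <- K <- Q -> P
  P3: B <- K <- J <- Q -> P
  P4: B <- K <- J -> P
  P5: B <- K -> P
The empty set is not sufficient: P1 (B <- K <- Q -> J -> P) has no collider blocking it and no conditioned non-collider, so it is open.
Try {K}:
  P1: blocked at chain node K ∈ conditioning set.
  P2: blocked at chain node K ∈ conditioning set.
  P3: blocked at chain node K ∈ conditioning set.
  P4: blocked at chain node K ∈ conditioning set.
  P5: blocked at fork node K ∈ conditioning set.
{K} contains no descendant of B and blocks every backdoor path.
No other singleton works — e.g. {Q} leaves P4 open — so {K} is the unique smallest valid adjustment set.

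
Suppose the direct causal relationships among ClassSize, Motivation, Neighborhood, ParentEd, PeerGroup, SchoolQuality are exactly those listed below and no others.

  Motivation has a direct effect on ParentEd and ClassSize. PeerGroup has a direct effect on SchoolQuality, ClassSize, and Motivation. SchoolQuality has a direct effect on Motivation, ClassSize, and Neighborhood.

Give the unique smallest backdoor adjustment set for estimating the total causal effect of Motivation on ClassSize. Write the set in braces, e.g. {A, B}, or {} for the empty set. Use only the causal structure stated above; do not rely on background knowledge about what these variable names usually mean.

{PeerGroup, SchoolQuality}

Variables eligible for adjustment (non-descendants of Motivation, excluding Motivation and ClassSize): {Neighborhood, PeerGroup, SchoolQuality}.
Backdoor paths from Motivation to ClassSize:
  P1: Motivation <- PeerGroup -> SchoolQuality -> ClassSize
  P2: Motivation <- PeerGroup -> ClassSize
  P3: Motivation <- SchoolQuality <- PeerGroup -> ClassSize
  P4: Motivation <- SchoolQuality -> ClassSize
The empty set is not sufficient: P1 (Motivation <- PeerGroup -> SchoolQuality -> ClassSize) has no collider blocking it and no conditioned non-collider, so it is open.
Try {PeerGroup, SchoolQuality}:
  P1: blocked at fork node PeerGroup ∈ conditioning set.
  P2: blocked at fork node PeerGroup ∈ conditioning set.
  P3: blocked at chain node SchoolQuality ∈ conditioning set.
  P4: blocked at fork node SchoolQuality ∈ conditioning set.
{PeerGroup, SchoolQuality} contains no descendant of Motivation and blocks every backdoor path.
Every element of {PeerGroup, SchoolQuality} is needed (dropping PeerGroup leaves P2 open; dropping SchoolQuality leaves P4 open), so no proper subset is valid.
Among all size-2 subsets of the eligible variables, only {PeerGroup, SchoolQuality} blocks every backdoor path, so it is the unique smallest valid adjustment set.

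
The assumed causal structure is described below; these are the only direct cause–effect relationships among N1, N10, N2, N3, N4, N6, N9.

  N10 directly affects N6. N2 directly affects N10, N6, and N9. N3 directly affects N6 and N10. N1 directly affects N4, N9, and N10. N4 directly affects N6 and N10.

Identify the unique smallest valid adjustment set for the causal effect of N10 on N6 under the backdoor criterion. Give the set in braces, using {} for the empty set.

{N2, N3, N4}

Variables eligible for adjustment (non-descendants of N10, excluding N10 and N6): {N1, N2, N3, N4, N9}.
Backdoor paths from N10 to N6:
  P1: N10 <- N2 -> N9 <- N1 -> N4 -> N6
  P2: N10 <- N2 -> N6
  P3: N10 <- N3 -> N6
  P4: N10 <- N1 -> N9 <- N2 -> N6
  P5: N10 <- N1 -> N4 -> N6
  P6: N10 <- N4 <- N1 -> N9 <- N2 -> N6
  P7: N10 <- N4 -> N6
The empty set is not sufficient: P2 (N10 <- N2 -> N6) has no collider blocking it and no conditioned non-collider, so it is open.
Try {N2, N3, N4}:
  P1: blocked at fork node N2 ∈ conditioning set.
  P2: blocked at fork node N2 ∈ conditioning set.
  P3: blocked at fork node N3 ∈ conditioning set.
  P4: blocked at collider N9 (neither it nor any descendant is in the conditioning set).
  P5: blocked at chain node N4 ∈ conditioning set.
  P6: blocked at chain node N4 ∈ conditioning set.
  P7: blocked at fork node N4 ∈ conditioning set.
{N2, N3, N4} contains no descendant of N10 and blocks every backdoor path.
Every element of {N2, N3, N4} is needed (dropping N2 leaves P2 open; dropping N3 leaves P3 open; dropping N4 leaves P5 open), so no proper subset is valid.
Among all size-3 subsets of the eligible variables, only {N2, N3, N4} blocks every backdoor path, so it is the unique smallest valid adjustment set.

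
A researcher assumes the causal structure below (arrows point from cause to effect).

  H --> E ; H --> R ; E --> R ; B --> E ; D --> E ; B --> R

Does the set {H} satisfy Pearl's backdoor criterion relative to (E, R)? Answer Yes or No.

Backdoor paths from E to R (paths whose first edge points into E):
  P1: E <- H -> R
  P2: E <- B -> R
Condition 1 (no descendant of E in the set): holds — descendants of E are {R}; none are in {H}.
Condition 2 (every backdoor path blocked by {H}):
  P1: blocked at fork node H ∈ conditioning set.
  P2: open — no interior node is in the conditioning set.
{H} does not satisfy the backdoor criterion.

No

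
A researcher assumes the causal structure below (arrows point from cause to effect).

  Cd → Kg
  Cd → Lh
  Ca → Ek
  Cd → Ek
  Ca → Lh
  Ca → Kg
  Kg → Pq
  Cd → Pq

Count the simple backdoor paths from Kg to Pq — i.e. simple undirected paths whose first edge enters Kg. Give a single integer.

A backdoor path from Kg to Pq is any simple undirected path whose first edge points into Kg (i.e. leaves Kg via a parent).
Parents of Kg: {Ca, Cd}.
Enumerating:
  P1: Kg <- Cd -> Pq
  P2: Kg <- Ca -> Lh <- Cd -> Pq
  P3: Kg <- Ca -> Ek <- Cd -> Pq
That exhausts the simple backdoor paths. Count: 3.

3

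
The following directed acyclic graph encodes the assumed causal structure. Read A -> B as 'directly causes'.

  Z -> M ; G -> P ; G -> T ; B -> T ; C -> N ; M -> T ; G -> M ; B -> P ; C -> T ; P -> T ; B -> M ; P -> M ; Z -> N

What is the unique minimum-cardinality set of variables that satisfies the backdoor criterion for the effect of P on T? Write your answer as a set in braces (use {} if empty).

{B, G}

Variables eligible for adjustment (non-descendants of P, excluding P and T): {B, C, G, N, Z}.
Backdoor paths from P to T:
  P1: P <- B -> M <- Z -> N <- C -> T
  P2: P <- B -> M <- G -> T
  P3: P <- B -> M -> T
  P4: P <- B -> T
  P5: P <- G -> M <- B -> T
  P6: P <- G -> M <- Z -> N <- C -> T
  P7: P <- G -> M -> T
  P8: P <- G -> T
The empty set is not sufficient: P3 (P <- B -> M -> T) has no collider blocking it and no conditioned non-collider, so it is open.
Try {B, G}:
  P1: blocked at fork node B ∈ conditioning set.
  P2: blocked at fork node B ∈ conditioning set.
  P3: blocked at fork node B ∈ conditioning set.
  P4: blocked at fork node B ∈ conditioning set.
  P5: blocked at fork node G ∈ conditioning set.
  P6: blocked at fork node G ∈ conditioning set.
  P7: blocked at fork node G ∈ conditioning set.
  P8: blocked at fork node G ∈ conditioning set.
{B, G} contains no descendant of P and blocks every backdoor path.
Every element of {B, G} is needed (dropping B leaves P3 open; dropping G leaves P7 open), so no proper subset is valid.
Among all size-2 subsets of the eligible variables, only {B, G} blocks every backdoor path, so it is the unique smallest valid adjustment set.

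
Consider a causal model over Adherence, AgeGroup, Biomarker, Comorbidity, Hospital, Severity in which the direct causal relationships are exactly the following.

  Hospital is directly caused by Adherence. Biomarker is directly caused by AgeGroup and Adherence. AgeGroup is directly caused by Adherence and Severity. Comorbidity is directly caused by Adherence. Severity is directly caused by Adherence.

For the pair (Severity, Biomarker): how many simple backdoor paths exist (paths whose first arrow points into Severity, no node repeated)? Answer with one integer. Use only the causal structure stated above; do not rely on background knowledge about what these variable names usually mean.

A backdoor path from Severity to Biomarker is any simple undirected path whose first edge points into Severity (i.e. leaves Severity via a parent).
Parents of Severity: {Adherence}.
Enumerating:
  P1: Severity <- Adherence -> AgeGroup -> Biomarker
  P2: Severity <- Adherence -> Biomarker
That exhausts the simple backdoor paths. Count: 2.

2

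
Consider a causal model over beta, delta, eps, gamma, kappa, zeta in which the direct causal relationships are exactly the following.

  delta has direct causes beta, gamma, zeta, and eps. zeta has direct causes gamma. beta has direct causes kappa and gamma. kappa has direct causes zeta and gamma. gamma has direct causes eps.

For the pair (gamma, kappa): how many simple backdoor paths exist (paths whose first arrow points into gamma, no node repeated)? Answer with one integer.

2

A backdoor path from gamma to kappa is any simple undirected path whose first edge points into gamma (i.e. leaves gamma via a parent).
Parents of gamma: {eps}.
Enumerating:
  P1: gamma <- eps -> delta <- zeta -> kappa
  P2: gamma <- eps -> delta <- beta <- kappa
That exhausts the simple backdoor paths. Count: 2.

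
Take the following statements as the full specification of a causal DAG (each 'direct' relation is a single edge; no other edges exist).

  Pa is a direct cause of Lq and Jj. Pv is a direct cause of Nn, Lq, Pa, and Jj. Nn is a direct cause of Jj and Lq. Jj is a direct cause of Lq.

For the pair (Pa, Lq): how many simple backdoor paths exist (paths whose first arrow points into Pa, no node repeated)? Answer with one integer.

A backdoor path from Pa to Lq is any simple undirected path whose first edge points into Pa (i.e. leaves Pa via a parent).
Parents of Pa: {Pv}.
Enumerating:
  P1: Pa <- Pv -> Nn -> Jj -> Lq
  P2: Pa <- Pv -> Nn -> Lq
  P3: Pa <- Pv -> Jj <- Nn -> Lq
  P4: Pa <- Pv -> Jj -> Lq
  P5: Pa <- Pv -> Lq
That exhausts the simple backdoor paths. Count: 5.

5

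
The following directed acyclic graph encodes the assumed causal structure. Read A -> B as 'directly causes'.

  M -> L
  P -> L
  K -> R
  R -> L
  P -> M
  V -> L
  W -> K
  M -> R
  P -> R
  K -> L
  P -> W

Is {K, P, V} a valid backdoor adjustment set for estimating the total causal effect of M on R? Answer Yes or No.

Yes

Backdoor paths from M to R (paths whose first edge points into M):
  P1: M <- P -> W -> K -> R
  P2: M <- P -> W -> K -> L <- R
  P3: M <- P -> R
  P4: M <- P -> L <- K -> R
  P5: M <- P -> L <- R
Condition 1 (no descendant of M in the set): holds — descendants of M are {L, R}; none are in {K, P, V}.
Condition 2 (every backdoor path blocked by {K, P, V}):
  P1: blocked at fork node P ∈ conditioning set.
  P2: blocked at fork node P ∈ conditioning set.
  P3: blocked at fork node P ∈ conditioning set.
  P4: blocked at fork node P ∈ conditioning set.
  P5: blocked at fork node P ∈ conditioning set.
{K, P, V} satisfies the backdoor criterion.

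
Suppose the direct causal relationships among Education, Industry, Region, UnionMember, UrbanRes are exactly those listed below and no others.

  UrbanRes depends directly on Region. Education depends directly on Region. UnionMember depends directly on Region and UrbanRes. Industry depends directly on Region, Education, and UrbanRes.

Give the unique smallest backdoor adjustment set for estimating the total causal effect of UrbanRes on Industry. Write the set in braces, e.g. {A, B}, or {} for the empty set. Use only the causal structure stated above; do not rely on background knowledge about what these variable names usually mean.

Variables eligible for adjustment (non-descendants of UrbanRes, excluding UrbanRes and Industry): {Education, Region}.
Backdoor paths from UrbanRes to Industry:
  P1: UrbanRes <- Region -> Education -> Industry
  P2: UrbanRes <- Region -> Industry
The empty set is not sufficient: P1 (UrbanRes <- Region -> Education -> Industry) has no collider blocking it and no conditioned non-collider, so it is open.
Try {Region}:
  P1: blocked at fork node Region ∈ conditioning set.
  P2: blocked at fork node Region ∈ conditioning set.
{Region} contains no descendant of UrbanRes and blocks every backdoor path.
No other singleton works — e.g. {Education} leaves P2 open — so {Region} is the unique smallest valid adjustment set.

{Region}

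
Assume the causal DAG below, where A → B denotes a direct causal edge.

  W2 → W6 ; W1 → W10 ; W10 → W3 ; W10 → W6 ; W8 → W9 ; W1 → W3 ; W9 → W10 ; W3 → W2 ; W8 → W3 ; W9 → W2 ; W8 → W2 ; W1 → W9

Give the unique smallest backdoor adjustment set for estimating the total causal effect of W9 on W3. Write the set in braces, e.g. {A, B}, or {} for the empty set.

Variables eligible for adjustment (non-descendants of W9, excluding W9 and W3): {W1, W8}.
Backdoor paths from W9 to W3:
  P1: W9 <- W1 -> W10 -> W3
  P2: W9 <- W1 -> W10 -> W6 <- W2 <- W8 -> W3
  P3: W9 <- W1 -> W10 -> W6 <- W2 <- W3
  P4: W9 <- W1 -> W3
  P5: W9 <- W8 -> W3
  P6: W9 <- W8 -> W2 <- W3
  P7: W9 <- W8 -> W2 -> W6 <- W10 <- W1 -> W3
  P8: W9 <- W8 -> W2 -> W6 <- W10 -> W3
The empty set is not sufficient: P1 (W9 <- W1 -> W10 -> W3) has no collider blocking it and no conditioned non-collider, so it is open.
Try {W1, W8}:
  P1: blocked at fork node W1 ∈ conditioning set.
  P2: blocked at fork node W1 ∈ conditioning set.
  P3: blocked at fork node W1 ∈ conditioning set.
  P4: blocked at fork node W1 ∈ conditioning set.
  P5: blocked at fork node W8 ∈ conditioning set.
  P6: blocked at fork node W8 ∈ conditioning set.
  P7: blocked at fork node W8 ∈ conditioning set.
  P8: blocked at fork node W8 ∈ conditioning set.
{W1, W8} contains no descendant of W9 and blocks every backdoor path.
Every element of {W1, W8} is needed (dropping W1 leaves P1 open; dropping W8 leaves P5 open), so no proper subset is valid.
Among all size-2 subsets of the eligible variables, only {W1, W8} blocks every backdoor path, so it is the unique smallest valid adjustment set.

{W1, W8}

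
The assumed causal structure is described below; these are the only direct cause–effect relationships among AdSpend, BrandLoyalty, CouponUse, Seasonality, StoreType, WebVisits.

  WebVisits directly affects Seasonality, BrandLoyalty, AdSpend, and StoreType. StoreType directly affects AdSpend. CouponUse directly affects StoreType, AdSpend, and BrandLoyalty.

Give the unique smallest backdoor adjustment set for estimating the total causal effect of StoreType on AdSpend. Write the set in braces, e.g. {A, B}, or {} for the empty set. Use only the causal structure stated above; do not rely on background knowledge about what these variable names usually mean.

{CouponUse, WebVisits}

Variables eligible for adjustment (non-descendants of StoreType, excluding StoreType and AdSpend): {BrandLoyalty, CouponUse, Seasonality, WebVisits}.
Backdoor paths from StoreType to AdSpend:
  P1: StoreType <- WebVisits -> AdSpend
  P2: StoreType <- WebVisits -> BrandLoyalty <- CouponUse -> AdSpend
  P3: StoreType <- CouponUse -> AdSpend
  P4: StoreType <- CouponUse -> BrandLoyalty <- WebVisits -> AdSpend
The empty set is not sufficient: P1 (StoreType <- WebVisits -> AdSpend) has no collider blocking it and no conditioned non-collider, so it is open.
Try {CouponUse, WebVisits}:
  P1: blocked at fork node WebVisits ∈ conditioning set.
  P2: blocked at fork node WebVisits ∈ conditioning set.
  P3: blocked at fork node CouponUse ∈ conditioning set.
  P4: blocked at fork node CouponUse ∈ conditioning set.
{CouponUse, WebVisits} contains no descendant of StoreType and blocks every backdoor path.
Every element of {CouponUse, WebVisits} is needed (dropping CouponUse leaves P3 open; dropping WebVisits leaves P1 open), so no proper subset is valid.
Among all size-2 subsets of the eligible variables, only {CouponUse, WebVisits} blocks every backdoor path, so it is the unique smallest valid adjustment set.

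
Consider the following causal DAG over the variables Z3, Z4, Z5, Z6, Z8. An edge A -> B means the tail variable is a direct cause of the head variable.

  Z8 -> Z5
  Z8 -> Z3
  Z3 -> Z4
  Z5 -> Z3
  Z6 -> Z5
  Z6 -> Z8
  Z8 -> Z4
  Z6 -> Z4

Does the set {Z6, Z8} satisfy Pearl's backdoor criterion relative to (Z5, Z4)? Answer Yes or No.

Yes

Backdoor paths from Z5 to Z4 (paths whose first edge points into Z5):
  P1: Z5 <- Z6 -> Z8 -> Z3 -> Z4
  P2: Z5 <- Z6 -> Z8 -> Z4
  P3: Z5 <- Z6 -> Z4
  P4: Z5 <- Z8 <- Z6 -> Z4
  P5: Z5 <- Z8 -> Z3 -> Z4
  P6: Z5 <- Z8 -> Z4
Condition 1 (no descendant of Z5 in the set): holds — descendants of Z5 are {Z3, Z4}; none are in {Z6, Z8}.
Condition 2 (every backdoor path blocked by {Z6, Z8}):
  P1: blocked at fork node Z6 ∈ conditioning set.
  P2: blocked at fork node Z6 ∈ conditioning set.
  P3: blocked at fork node Z6 ∈ conditioning set.
  P4: blocked at chain node Z8 ∈ conditioning set.
  P5: blocked at fork node Z8 ∈ conditioning set.
  P6: blocked at fork node Z8 ∈ conditioning set.
{Z6, Z8} satisfies the backdoor criterion.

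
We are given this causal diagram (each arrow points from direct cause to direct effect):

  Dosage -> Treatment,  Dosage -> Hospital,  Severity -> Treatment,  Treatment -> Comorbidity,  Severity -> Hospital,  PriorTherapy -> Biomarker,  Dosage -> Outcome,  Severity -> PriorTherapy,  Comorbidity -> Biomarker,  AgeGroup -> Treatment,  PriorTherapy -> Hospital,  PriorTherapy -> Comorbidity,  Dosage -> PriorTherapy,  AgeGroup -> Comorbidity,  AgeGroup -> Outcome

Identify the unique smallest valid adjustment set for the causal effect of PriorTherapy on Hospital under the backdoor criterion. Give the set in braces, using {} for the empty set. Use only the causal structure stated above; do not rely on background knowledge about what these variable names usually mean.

{Dosage, Severity}

Variables eligible for adjustment (non-descendants of PriorTherapy, excluding PriorTherapy and Hospital): {AgeGroup, Dosage, Outcome, Severity, Treatment}.
Backdoor paths from PriorTherapy to Hospital:
  P1: PriorTherapy <- Severity -> Hospital
  P2: PriorTherapy <- Severity -> Treatment <- AgeGroup -> Outcome <- Dosage -> Hospital
  P3: PriorTherapy <- Severity -> Treatment <- Dosage -> Hospital
  P4: PriorTherapy <- Severity -> Treatment -> Comorbidity <- AgeGroup -> Outcome <- Dosage -> Hospital
  P5: PriorTherapy <- Dosage -> Hospital
  P6: PriorTherapy <- Dosage -> Treatment <- Severity -> Hospital
  P7: PriorTherapy <- Dosage -> Outcome <- AgeGroup -> Treatment <- Severity -> Hospital
  P8: PriorTherapy <- Dosage -> Outcome <- AgeGroup -> Comorbidity <- Treatment <- Severity -> Hospital
The empty set is not sufficient: P1 (PriorTherapy <- Severity -> Hospital) has no collider blocking it and no conditioned non-collider, so it is open.
Try {Dosage, Severity}:
  P1: blocked at fork node Severity ∈ conditioning set.
  P2: blocked at fork node Severity ∈ conditioning set.
  P3: blocked at fork node Severity ∈ conditioning set.
  P4: blocked at fork node Severity ∈ conditioning set.
  P5: blocked at fork node Dosage ∈ conditioning set.
  P6: blocked at fork node Dosage ∈ conditioning set.
  P7: blocked at fork node Dosage ∈ conditioning set.
  P8: blocked at fork node Dosage ∈ conditioning set.
{Dosage, Severity} contains no descendant of PriorTherapy and blocks every backdoor path.
Every element of {Dosage, Severity} is needed (dropping Dosage leaves P5 open; dropping Severity leaves P1 open), so no proper subset is valid.
Among all size-2 subsets of the eligible variables, only {Dosage, Severity} blocks every backdoor path, so it is the unique smallest valid adjustment set.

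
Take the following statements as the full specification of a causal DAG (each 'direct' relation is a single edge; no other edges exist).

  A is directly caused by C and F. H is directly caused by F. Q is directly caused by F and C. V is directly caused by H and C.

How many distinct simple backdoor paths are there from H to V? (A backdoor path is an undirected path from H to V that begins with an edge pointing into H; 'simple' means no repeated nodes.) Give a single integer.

2

A backdoor path from H to V is any simple undirected path whose first edge points into H (i.e. leaves H via a parent).
Parents of H: {F}.
Enumerating:
  P1: H <- F -> A <- C -> V
  P2: H <- F -> Q <- C -> V
That exhausts the simple backdoor paths. Count: 2.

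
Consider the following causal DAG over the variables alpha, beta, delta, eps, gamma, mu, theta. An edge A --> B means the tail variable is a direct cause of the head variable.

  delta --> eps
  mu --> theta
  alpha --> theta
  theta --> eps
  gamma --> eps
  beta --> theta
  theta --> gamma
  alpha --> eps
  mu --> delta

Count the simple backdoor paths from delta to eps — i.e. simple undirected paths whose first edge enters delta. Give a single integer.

3

A backdoor path from delta to eps is any simple undirected path whose first edge points into delta (i.e. leaves delta via a parent).
Parents of delta: {mu}.
Enumerating:
  P1: delta <- mu -> theta <- alpha -> eps
  P2: delta <- mu -> theta -> gamma -> eps
  P3: delta <- mu -> theta -> eps
That exhausts the simple backdoor paths. Count: 3.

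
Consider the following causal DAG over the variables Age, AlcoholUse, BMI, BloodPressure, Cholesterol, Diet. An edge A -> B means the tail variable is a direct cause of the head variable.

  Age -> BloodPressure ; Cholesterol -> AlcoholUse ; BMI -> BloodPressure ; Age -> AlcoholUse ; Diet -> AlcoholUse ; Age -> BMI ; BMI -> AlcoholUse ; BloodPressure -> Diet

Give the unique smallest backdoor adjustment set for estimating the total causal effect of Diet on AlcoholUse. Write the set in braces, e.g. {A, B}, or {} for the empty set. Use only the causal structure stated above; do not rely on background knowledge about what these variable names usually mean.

{BloodPressure}

Variables eligible for adjustment (non-descendants of Diet, excluding Diet and AlcoholUse): {Age, BMI, BloodPressure, Cholesterol}.
Backdoor paths from Diet to AlcoholUse:
  P1: Diet <- BloodPressure <- Age -> BMI -> AlcoholUse
  P2: Diet <- BloodPressure <- Age -> AlcoholUse
  P3: Diet <- BloodPressure <- BMI <- Age -> AlcoholUse
  P4: Diet <- BloodPressure <- BMI -> AlcoholUse
The empty set is not sufficient: P1 (Diet <- BloodPressure <- Age -> BMI -> AlcoholUse) has no collider blocking it and no conditioned non-collider, so it is open.
Try {BloodPressure}:
  P1: blocked at chain node BloodPressure ∈ conditioning set.
  P2: blocked at chain node BloodPressure ∈ conditioning set.
  P3: blocked at chain node BloodPressure ∈ conditioning set.
  P4: blocked at chain node BloodPressure ∈ conditioning set.
{BloodPressure} contains no descendant of Diet and blocks every backdoor path.
No other singleton works — e.g. {Cholesterol} leaves P1 open — so {BloodPressure} is the unique smallest valid adjustment set.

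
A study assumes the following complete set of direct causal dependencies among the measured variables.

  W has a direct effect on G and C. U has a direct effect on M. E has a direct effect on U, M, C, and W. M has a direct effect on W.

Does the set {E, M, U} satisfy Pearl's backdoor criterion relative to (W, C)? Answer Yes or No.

Backdoor paths from W to C (paths whose first edge points into W):
  P1: W <- E -> C
  P2: W <- M <- E -> C
  P3: W <- M <- U <- E -> C
Condition 1 (no descendant of W in the set): holds — descendants of W are {C, G}; none are in {E, M, U}.
Condition 2 (every backdoor path blocked by {E, M, U}):
  P1: blocked at fork node E ∈ conditioning set.
  P2: blocked at chain node M ∈ conditioning set.
  P3: blocked at chain node M ∈ conditioning set.
{E, M, U} satisfies the backdoor criterion.

Yes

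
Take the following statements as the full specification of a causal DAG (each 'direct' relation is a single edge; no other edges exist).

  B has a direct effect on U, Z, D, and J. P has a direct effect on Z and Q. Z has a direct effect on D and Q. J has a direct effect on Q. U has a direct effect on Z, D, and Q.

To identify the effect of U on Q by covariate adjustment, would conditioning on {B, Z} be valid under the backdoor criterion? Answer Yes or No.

No

Backdoor paths from U to Q (paths whose first edge points into U):
  P1: U <- B -> J -> Q
  P2: U <- B -> Z <- P -> Q
  P3: U <- B -> Z -> Q
  P4: U <- B -> D <- Z <- P -> Q
  P5: U <- B -> D <- Z -> Q
Condition 1 (no descendant of U in the set): FAILS — Z is a descendant of U.
Condition 2 (every backdoor path blocked by {B, Z}):
  P1: blocked at fork node B ∈ conditioning set.
  P2: blocked at fork node B ∈ conditioning set.
  P3: blocked at fork node B ∈ conditioning set.
  P4: blocked at fork node B ∈ conditioning set.
  P5: blocked at fork node B ∈ conditioning set.
{B, Z} does not satisfy the backdoor criterion.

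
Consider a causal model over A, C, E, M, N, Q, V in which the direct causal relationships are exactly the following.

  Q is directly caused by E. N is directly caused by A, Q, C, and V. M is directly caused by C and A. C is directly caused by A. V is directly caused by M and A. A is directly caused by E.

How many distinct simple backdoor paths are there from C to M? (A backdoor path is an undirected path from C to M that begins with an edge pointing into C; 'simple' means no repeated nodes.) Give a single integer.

A backdoor path from C to M is any simple undirected path whose first edge points into C (i.e. leaves C via a parent).
Parents of C: {A}.
Enumerating:
  P1: C <- A <- E -> Q -> N <- V <- M
  P2: C <- A -> M
  P3: C <- A -> V <- M
  P4: C <- A -> N <- V <- M
That exhausts the simple backdoor paths. Count: 4.

4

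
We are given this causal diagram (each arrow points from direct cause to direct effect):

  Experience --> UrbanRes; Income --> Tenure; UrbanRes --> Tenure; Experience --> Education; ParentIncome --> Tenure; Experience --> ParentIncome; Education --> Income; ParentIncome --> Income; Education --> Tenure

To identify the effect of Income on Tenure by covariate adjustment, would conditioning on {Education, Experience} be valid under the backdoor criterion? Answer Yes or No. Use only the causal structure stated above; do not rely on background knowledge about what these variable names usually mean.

Backdoor paths from Income to Tenure (paths whose first edge points into Income):
  P1: Income <- ParentIncome <- Experience -> UrbanRes -> Tenure
  P2: Income <- ParentIncome <- Experience -> Education -> Tenure
  P3: Income <- ParentIncome -> Tenure
  P4: Income <- Education <- Experience -> UrbanRes -> Tenure
  P5: Income <- Education <- Experience -> ParentIncome -> Tenure
  P6: Income <- Education -> Tenure
Condition 1 (no descendant of Income in the set): holds — descendants of Income are {Tenure}; none are in {Education, Experience}.
Condition 2 (every backdoor path blocked by {Education, Experience}):
  P1: blocked at fork node Experience ∈ conditioning set.
  P2: blocked at fork node Experience ∈ conditioning set.
  P3: open — no interior node is in the conditioning set.
  P4: blocked at chain node Education ∈ conditioning set.
  P5: blocked at chain node Education ∈ conditioning set.
  P6: blocked at fork node Education ∈ conditioning set.
{Education, Experience} does not satisfy the backdoor criterion.

No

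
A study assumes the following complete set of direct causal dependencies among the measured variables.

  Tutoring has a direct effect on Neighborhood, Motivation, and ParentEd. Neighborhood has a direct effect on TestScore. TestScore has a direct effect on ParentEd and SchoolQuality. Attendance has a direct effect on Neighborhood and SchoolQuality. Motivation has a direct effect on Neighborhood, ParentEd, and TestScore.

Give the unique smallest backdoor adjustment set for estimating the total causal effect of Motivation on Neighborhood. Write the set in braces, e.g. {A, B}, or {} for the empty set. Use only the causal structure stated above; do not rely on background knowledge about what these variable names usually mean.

{Tutoring}

Variables eligible for adjustment (non-descendants of Motivation, excluding Motivation and Neighborhood): {Attendance, Tutoring}.
Backdoor paths from Motivation to Neighborhood:
  P1: Motivation <- Tutoring -> Neighborhood
  P2: Motivation <- Tutoring -> ParentEd <- TestScore <- Neighborhood
  P3: Motivation <- Tutoring -> ParentEd <- TestScore -> SchoolQuality <- Attendance -> Neighborhood
The empty set is not sufficient: P1 (Motivation <- Tutoring -> Neighborhood) has no collider blocking it and no conditioned non-collider, so it is open.
Try {Tutoring}:
  P1: blocked at fork node Tutoring ∈ conditioning set.
  P2: blocked at fork node Tutoring ∈ conditioning set.
  P3: blocked at fork node Tutoring ∈ conditioning set.
{Tutoring} contains no descendant of Motivation and blocks every backdoor path.
No other singleton works — e.g. {Attendance} leaves P1 open — so {Tutoring} is the unique smallest valid adjustment set.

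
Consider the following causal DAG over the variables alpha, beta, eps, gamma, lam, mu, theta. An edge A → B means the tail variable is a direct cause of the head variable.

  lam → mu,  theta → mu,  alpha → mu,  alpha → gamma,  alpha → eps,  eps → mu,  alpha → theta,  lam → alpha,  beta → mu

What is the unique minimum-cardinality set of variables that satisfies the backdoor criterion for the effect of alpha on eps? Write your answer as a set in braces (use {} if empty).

{}

Variables eligible for adjustment (non-descendants of alpha, excluding alpha and eps): {beta, lam}.
Backdoor paths from alpha to eps:
  P1: alpha <- lam -> mu <- eps
Each backdoor path contains an unconditioned collider, so every path is already blocked with the empty conditioning set:
  P1: blocked at collider mu (neither it nor any descendant is in the conditioning set).
The empty set is therefore the unique smallest valid set.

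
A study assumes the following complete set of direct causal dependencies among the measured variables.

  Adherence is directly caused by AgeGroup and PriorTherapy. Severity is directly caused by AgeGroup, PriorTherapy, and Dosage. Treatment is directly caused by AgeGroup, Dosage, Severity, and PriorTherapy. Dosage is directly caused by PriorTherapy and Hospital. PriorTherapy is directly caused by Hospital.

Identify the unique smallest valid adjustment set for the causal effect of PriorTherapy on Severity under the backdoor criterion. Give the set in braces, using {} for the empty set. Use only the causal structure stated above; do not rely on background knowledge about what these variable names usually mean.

{Hospital}

Variables eligible for adjustment (non-descendants of PriorTherapy, excluding PriorTherapy and Severity): {AgeGroup, Hospital}.
Backdoor paths from PriorTherapy to Severity:
  P1: PriorTherapy <- Hospital -> Dosage -> Severity
  P2: PriorTherapy <- Hospital -> Dosage -> Treatment <- AgeGroup -> Severity
  P3: PriorTherapy <- Hospital -> Dosage -> Treatment <- Severity
The empty set is not sufficient: P1 (PriorTherapy <- Hospital -> Dosage -> Severity) has no collider blocking it and no conditioned non-collider, so it is open.
Try {Hospital}:
  P1: blocked at fork node Hospital ∈ conditioning set.
  P2: blocked at fork node Hospital ∈ conditioning set.
  P3: blocked at fork node Hospital ∈ conditioning set.
{Hospital} contains no descendant of PriorTherapy and blocks every backdoor path.
No other singleton works — e.g. {AgeGroup} leaves P1 open — so {Hospital} is the unique smallest valid adjustment set.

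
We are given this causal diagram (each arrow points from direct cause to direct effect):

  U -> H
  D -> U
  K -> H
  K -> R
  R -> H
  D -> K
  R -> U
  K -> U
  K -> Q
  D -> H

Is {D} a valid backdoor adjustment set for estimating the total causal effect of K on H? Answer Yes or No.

Backdoor paths from K to H (paths whose first edge points into K):
  P1: K <- D -> U <- R -> H
  P2: K <- D -> U -> H
  P3: K <- D -> H
Condition 1 (no descendant of K in the set): holds — descendants of K are {H, Q, R, U}; none are in {D}.
Condition 2 (every backdoor path blocked by {D}):
  P1: blocked at fork node D ∈ conditioning set.
  P2: blocked at fork node D ∈ conditioning set.
  P3: blocked at fork node D ∈ conditioning set.
{D} satisfies the backdoor criterion.

Yes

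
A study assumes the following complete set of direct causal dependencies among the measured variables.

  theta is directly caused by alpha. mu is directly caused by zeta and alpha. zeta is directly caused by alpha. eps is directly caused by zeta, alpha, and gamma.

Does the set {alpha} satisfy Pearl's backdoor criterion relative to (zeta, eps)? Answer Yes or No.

Backdoor paths from zeta to eps (paths whose first edge points into zeta):
  P1: zeta <- alpha -> eps
Condition 1 (no descendant of zeta in the set): holds — descendants of zeta are {eps, mu}; none are in {alpha}.
Condition 2 (every backdoor path blocked by {alpha}):
  P1: blocked at fork node alpha ∈ conditioning set.
{alpha} satisfies the backdoor criterion.

Yes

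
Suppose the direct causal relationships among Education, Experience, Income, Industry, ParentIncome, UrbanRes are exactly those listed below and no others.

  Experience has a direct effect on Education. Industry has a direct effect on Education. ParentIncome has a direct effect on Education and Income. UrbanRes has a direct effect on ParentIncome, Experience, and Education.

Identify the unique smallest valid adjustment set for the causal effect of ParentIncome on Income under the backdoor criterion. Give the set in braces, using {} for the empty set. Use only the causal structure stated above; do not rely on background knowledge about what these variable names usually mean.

Variables eligible for adjustment (non-descendants of ParentIncome, excluding ParentIncome and Income): {Experience, Industry, UrbanRes}.
Backdoor paths from ParentIncome to Income:
  (none)
With no backdoor paths the empty set already satisfies the criterion, and it is trivially minimal.

{}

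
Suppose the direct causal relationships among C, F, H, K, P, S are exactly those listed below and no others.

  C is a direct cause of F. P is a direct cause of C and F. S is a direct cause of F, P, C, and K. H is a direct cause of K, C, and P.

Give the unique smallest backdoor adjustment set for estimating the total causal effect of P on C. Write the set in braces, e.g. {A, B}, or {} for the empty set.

Variables eligible for adjustment (non-descendants of P, excluding P and C): {H, K, S}.
Backdoor paths from P to C:
  P1: P <- S -> C
  P2: P <- S -> K <- H -> C
  P3: P <- S -> F <- C
  P4: P <- H -> C
  P5: P <- H -> K <- S -> C
  P6: P <- H -> K <- S -> F <- C
The empty set is not sufficient: P1 (P <- S -> C) has no collider blocking it and no conditioned non-collider, so it is open.
Try {H, S}:
  P1: blocked at fork node S ∈ conditioning set.
  P2: blocked at fork node S ∈ conditioning set.
  P3: blocked at fork node S ∈ conditioning set.
  P4: blocked at fork node H ∈ conditioning set.
  P5: blocked at fork node H ∈ conditioning set.
  P6: blocked at fork node H ∈ conditioning set.
{H, S} contains no descendant of P and blocks every backdoor path.
Every element of {H, S} is needed (dropping H leaves P4 open; dropping S leaves P1 open), so no proper subset is valid.
Among all size-2 subsets of the eligible variables, only {H, S} blocks every backdoor path, so it is the unique smallest valid adjustment set.

{H, S}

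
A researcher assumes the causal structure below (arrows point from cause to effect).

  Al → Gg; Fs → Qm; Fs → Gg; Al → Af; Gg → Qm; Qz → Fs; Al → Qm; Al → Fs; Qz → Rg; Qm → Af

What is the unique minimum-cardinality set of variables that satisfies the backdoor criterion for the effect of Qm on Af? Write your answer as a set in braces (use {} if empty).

{Al}

Variables eligible for adjustment (non-descendants of Qm, excluding Qm and Af): {Al, Fs, Gg, Qz, Rg}.
Backdoor paths from Qm to Af:
  P1: Qm <- Al -> Af
  P2: Qm <- Fs <- Al -> Af
  P3: Qm <- Fs -> Gg <- Al -> Af
  P4: Qm <- Gg <- Al -> Af
  P5: Qm <- Gg <- Fs <- Al -> Af
The empty set is not sufficient: P1 (Qm <- Al -> Af) has no collider blocking it and no conditioned non-collider, so it is open.
Try {Al}:
  P1: blocked at fork node Al ∈ conditioning set.
  P2: blocked at fork node Al ∈ conditioning set.
  P3: blocked at collider Gg (neither it nor any descendant is in the conditioning set).
  P4: blocked at fork node Al ∈ conditioning set.
  P5: blocked at fork node Al ∈ conditioning set.
{Al} contains no descendant of Qm and blocks every backdoor path.
No other singleton works — e.g. {Qz} leaves P1 open — so {Al} is the unique smallest valid adjustment set.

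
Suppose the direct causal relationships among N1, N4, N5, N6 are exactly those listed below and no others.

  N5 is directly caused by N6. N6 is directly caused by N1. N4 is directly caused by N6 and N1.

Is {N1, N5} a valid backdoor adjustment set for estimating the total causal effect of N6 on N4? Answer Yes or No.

Backdoor paths from N6 to N4 (paths whose first edge points into N6):
  P1: N6 <- N1 -> N4
Condition 1 (no descendant of N6 in the set): FAILS — N5 is a descendant of N6.
Condition 2 (every backdoor path blocked by {N1, N5}):
  P1: blocked at fork node N1 ∈ conditioning set.
{N1, N5} does not satisfy the backdoor criterion.

No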